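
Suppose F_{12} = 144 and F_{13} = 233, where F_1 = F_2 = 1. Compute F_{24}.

By the doubling identity F_{2k} = F_k(2F_{k+1} − F_k): F_{24} = 144·(2·233 − 144) = 144·322 = 46368.

46368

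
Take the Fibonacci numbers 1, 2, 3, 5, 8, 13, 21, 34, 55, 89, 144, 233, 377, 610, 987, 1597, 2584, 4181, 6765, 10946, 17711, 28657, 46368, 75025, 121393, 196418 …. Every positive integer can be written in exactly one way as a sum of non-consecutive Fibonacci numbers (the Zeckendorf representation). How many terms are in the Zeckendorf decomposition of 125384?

7

Greedily peel off the largest Fibonacci term at each step:
take 121393 (≤ 125384); 125384 − 121393 = 3991
take 2584 (≤ 3991); 3991 − 2584 = 1407
take 987 (≤ 1407); 1407 − 987 = 420
take 377 (≤ 420); 420 − 377 = 43
take 34 (≤ 43); 43 − 34 = 9
take 8 (≤ 9); 9 − 8 = 1
take 1 (≤ 1); 1 − 1 = 0
125384 = 121393 + 2584 + 987 + 377 + 34 + 8 + 1, which has 7 terms.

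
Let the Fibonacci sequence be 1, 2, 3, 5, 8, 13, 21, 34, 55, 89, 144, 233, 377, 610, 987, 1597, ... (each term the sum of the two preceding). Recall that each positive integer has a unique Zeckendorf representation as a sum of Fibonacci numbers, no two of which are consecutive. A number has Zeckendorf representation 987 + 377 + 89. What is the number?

987 + 377 + 89 = 1453.

1453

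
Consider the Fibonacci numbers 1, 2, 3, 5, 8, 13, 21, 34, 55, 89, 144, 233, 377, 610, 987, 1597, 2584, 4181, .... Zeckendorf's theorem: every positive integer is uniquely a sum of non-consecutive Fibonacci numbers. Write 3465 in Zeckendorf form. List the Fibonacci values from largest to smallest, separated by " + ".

Greedily peel off the largest Fibonacci term at each step:
3465: greatest Fibonacci not exceeding it is 2584, leaving 881
881: greatest Fibonacci not exceeding it is 610, leaving 271
271: greatest Fibonacci not exceeding it is 233, leaving 38
38: greatest Fibonacci not exceeding it is 34, leaving 4
4: greatest Fibonacci not exceeding it is 3, leaving 1
1: greatest Fibonacci not exceeding it is 1, leaving 0
So 3465 = 2584 + 610 + 233 + 34 + 3 + 1, with no two terms consecutive in the sequence.

2584 + 610 + 233 + 34 + 3 + 1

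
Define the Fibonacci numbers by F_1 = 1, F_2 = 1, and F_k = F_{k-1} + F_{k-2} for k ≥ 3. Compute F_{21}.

Iterating the recurrence up to F_{17} = 1597 and F_{16} = 987:
F_{18} = F_{17} + F_{16} = 1597 + 987 = 2584
F_{19} = F_{18} + F_{17} = 2584 + 1597 = 4181
F_{20} = F_{19} + F_{18} = 4181 + 2584 = 6765
F_{21} = F_{20} + F_{19} = 6765 + 4181 = 10946

10946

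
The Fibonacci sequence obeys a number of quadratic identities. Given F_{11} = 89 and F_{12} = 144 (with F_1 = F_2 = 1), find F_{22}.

By the doubling identity F_{2k} = F_k(2F_{k+1} − F_k): F_{22} = 89·(2·144 − 89) = 89·199 = 17711.

17711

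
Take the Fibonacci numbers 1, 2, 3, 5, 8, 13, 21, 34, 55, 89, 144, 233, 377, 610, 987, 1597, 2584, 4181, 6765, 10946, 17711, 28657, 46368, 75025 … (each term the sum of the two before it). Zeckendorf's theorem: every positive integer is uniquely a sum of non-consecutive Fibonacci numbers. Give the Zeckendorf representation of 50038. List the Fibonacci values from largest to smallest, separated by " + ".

Repeatedly subtract the largest Fibonacci number that fits:
subtract 46368 from 50038: 3670 remains
subtract 2584 from 3670: 1086 remains
subtract 987 from 1086: 99 remains
subtract 89 from 99: 10 remains
subtract 8 from 10: 2 remains
subtract 2 from 2: 0 remains
So 50038 = 46368 + 2584 + 987 + 89 + 8 + 2, with no two terms consecutive in the sequence.

46368 + 2584 + 987 + 89 + 8 + 2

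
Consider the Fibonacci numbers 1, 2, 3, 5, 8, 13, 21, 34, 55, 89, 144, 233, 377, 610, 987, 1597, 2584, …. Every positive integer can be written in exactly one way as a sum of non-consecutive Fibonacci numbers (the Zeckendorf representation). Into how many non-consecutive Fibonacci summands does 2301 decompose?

Repeatedly subtract the largest Fibonacci number that fits:
take 1597 (≤ 2301); 2301 − 1597 = 704
take 610 (≤ 704); 704 − 610 = 94
take 89 (≤ 94); 94 − 89 = 5
take 5 (≤ 5); 5 − 5 = 0
2301 = 1597 + 610 + 89 + 5, which has 4 terms.

4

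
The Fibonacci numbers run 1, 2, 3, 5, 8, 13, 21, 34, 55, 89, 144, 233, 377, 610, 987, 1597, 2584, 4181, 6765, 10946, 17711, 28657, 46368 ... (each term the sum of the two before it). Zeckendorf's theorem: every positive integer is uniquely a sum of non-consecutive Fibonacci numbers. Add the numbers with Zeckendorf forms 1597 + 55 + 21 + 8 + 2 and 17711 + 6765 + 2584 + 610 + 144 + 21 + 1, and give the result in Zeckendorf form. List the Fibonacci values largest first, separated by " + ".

The two numbers are 1683 and 27836, so their sum is 29519.
take 28657 (≤ 29519); 29519 − 28657 = 862
take 610 (≤ 862); 862 − 610 = 252
take 233 (≤ 252); 252 − 233 = 19
take 13 (≤ 19); 19 − 13 = 6
take 5 (≤ 6); 6 − 5 = 1
take 1 (≤ 1); 1 − 1 = 0

28657 + 610 + 233 + 13 + 5 + 1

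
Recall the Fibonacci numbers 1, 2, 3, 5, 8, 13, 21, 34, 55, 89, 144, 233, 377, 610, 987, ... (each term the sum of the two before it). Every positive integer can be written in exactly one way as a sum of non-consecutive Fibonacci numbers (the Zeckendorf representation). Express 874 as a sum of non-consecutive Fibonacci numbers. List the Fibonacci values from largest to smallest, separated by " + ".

610 + 233 + 21 + 8 + 2

874: greatest Fibonacci not exceeding it is 610, leaving 264
264: greatest Fibonacci not exceeding it is 233, leaving 31
31: greatest Fibonacci not exceeding it is 21, leaving 10
10: greatest Fibonacci not exceeding it is 8, leaving 2
2: greatest Fibonacci not exceeding it is 2, leaving 0
So 874 = 610 + 233 + 21 + 8 + 2, with no two terms consecutive in the sequence.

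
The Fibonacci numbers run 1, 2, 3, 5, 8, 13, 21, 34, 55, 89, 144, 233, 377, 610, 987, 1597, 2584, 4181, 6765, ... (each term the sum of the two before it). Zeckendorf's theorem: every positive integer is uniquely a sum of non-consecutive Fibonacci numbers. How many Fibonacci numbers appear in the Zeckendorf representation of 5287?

6

5287 − 4181 = 1106
1106 − 987 = 119
119 − 89 = 30
30 − 21 = 9
9 − 8 = 1
1 − 1 = 0
5287 = 4181 + 987 + 89 + 21 + 8 + 1, which has 6 terms.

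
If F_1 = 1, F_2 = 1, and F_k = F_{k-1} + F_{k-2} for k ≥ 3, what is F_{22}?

Iterating the recurrence up to F_{17} = 1597 and F_{16} = 987:
F_{18} = F_{17} + F_{16} = 1597 + 987 = 2584
F_{19} = F_{18} + F_{17} = 2584 + 1597 = 4181
F_{20} = F_{19} + F_{18} = 4181 + 2584 = 6765
F_{21} = F_{20} + F_{19} = 6765 + 4181 = 10946
F_{22} = F_{21} + F_{20} = 10946 + 6765 = 17711

17711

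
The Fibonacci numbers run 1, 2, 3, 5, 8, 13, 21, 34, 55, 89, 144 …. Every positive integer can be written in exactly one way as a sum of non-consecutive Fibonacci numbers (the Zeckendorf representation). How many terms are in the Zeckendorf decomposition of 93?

3

Repeatedly subtract the largest Fibonacci number that fits:
take 89 (≤ 93); 93 − 89 = 4
take 3 (≤ 4); 4 − 3 = 1
take 1 (≤ 1); 1 − 1 = 0
93 = 89 + 3 + 1, which has 3 terms.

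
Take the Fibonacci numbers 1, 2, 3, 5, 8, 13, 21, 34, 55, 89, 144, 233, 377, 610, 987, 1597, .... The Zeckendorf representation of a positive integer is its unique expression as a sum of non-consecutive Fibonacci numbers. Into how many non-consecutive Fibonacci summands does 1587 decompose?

6

Repeatedly subtract the largest Fibonacci number that fits:
987 ≤ 1587 < 1597, so take 987; remainder 600
377 ≤ 600 < 610, so take 377; remainder 223
144 ≤ 223 < 233, so take 144; remainder 79
55 ≤ 79 < 89, so take 55; remainder 24
21 ≤ 24 < 34, so take 21; remainder 3
3 ≤ 3 < 5, so take 3; remainder 0
1587 = 987 + 377 + 144 + 55 + 21 + 3, which has 6 terms.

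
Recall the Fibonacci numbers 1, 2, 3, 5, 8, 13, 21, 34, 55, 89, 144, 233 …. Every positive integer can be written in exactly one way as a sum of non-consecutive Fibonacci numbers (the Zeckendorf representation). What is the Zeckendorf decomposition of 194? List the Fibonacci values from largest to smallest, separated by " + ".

144 + 34 + 13 + 3

144 ≤ 194 < 233, so take 144; remainder 50
34 ≤ 50 < 55, so take 34; remainder 16
13 ≤ 16 < 21, so take 13; remainder 3
3 ≤ 3 < 5, so take 3; remainder 0
So 194 = 144 + 34 + 13 + 3, with no two terms consecutive in the sequence.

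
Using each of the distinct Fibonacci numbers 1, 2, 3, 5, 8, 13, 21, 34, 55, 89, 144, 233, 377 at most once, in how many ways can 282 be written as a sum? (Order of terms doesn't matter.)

7

282 = 233+34+13+2 = 233+34+8+5+2 = 144+89+34+13+2 = 233+21+13+8+5+2 = … (3 more), for 7 in all.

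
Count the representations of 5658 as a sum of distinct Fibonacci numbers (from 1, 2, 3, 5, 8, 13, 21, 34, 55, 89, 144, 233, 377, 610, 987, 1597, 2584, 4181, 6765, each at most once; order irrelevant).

5658 = 4181+987+377+89+21+3 = 4181+987+377+89+21+2+1 = 4181+987+377+89+13+8+3 = … (57 more), for 60 in all.

60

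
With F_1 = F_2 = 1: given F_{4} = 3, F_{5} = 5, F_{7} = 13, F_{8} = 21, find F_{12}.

By the addition formula F_{m+n} = F_m F_{n+1} + F_{m−1} F_n with m=8, n=4: F_{12} = 21·5 + 13·3 = 105 + 39 = 144.

144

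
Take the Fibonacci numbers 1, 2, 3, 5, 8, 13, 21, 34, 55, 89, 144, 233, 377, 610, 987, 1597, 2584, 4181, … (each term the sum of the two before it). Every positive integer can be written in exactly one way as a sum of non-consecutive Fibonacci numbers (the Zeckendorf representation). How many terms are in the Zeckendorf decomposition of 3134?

Repeatedly subtract the largest Fibonacci number that fits:
subtract 2584 from 3134: 550 remains
subtract 377 from 550: 173 remains
subtract 144 from 173: 29 remains
subtract 21 from 29: 8 remains
subtract 8 from 8: 0 remains
3134 = 2584 + 377 + 144 + 21 + 8, which has 5 terms.

5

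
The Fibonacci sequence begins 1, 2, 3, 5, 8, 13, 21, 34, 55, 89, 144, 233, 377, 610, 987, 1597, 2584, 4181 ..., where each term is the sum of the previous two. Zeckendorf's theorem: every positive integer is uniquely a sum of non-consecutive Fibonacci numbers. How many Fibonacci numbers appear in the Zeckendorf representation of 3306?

5

subtract 2584 from 3306: 722 remains
subtract 610 from 722: 112 remains
subtract 89 from 112: 23 remains
subtract 21 from 23: 2 remains
subtract 2 from 2: 0 remains
3306 = 2584 + 610 + 89 + 21 + 2, which has 5 terms.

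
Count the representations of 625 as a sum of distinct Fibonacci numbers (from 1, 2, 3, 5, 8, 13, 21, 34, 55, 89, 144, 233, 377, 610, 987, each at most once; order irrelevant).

9

625 = 610+13+2 = 610+8+5+2 = 377+233+13+2 = … (6 more), for 9 in all.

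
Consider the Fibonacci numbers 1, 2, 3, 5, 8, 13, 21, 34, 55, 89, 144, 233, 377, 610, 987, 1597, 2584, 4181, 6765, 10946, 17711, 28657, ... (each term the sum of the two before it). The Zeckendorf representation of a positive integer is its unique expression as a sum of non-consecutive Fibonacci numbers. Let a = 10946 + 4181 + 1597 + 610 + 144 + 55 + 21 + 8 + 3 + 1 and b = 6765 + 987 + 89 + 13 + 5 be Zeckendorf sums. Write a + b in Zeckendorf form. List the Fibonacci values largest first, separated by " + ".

The two numbers are 17566 and 7859, so their sum is 25425.
25425: greatest Fibonacci not exceeding it is 17711, leaving 7714
7714: greatest Fibonacci not exceeding it is 6765, leaving 949
949: greatest Fibonacci not exceeding it is 610, leaving 339
339: greatest Fibonacci not exceeding it is 233, leaving 106
106: greatest Fibonacci not exceeding it is 89, leaving 17
17: greatest Fibonacci not exceeding it is 13, leaving 4
4: greatest Fibonacci not exceeding it is 3, leaving 1
1: greatest Fibonacci not exceeding it is 1, leaving 0

17711 + 6765 + 610 + 233 + 89 + 13 + 3 + 1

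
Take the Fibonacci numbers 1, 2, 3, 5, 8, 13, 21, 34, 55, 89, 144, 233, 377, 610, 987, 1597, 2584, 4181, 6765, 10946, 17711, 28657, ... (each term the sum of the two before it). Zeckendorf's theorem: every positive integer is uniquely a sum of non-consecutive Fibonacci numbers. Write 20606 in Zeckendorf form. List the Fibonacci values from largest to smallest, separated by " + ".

Greedy algorithm:
subtract 17711 from 20606: 2895 remains
subtract 2584 from 2895: 311 remains
subtract 233 from 311: 78 remains
subtract 55 from 78: 23 remains
subtract 21 from 23: 2 remains
subtract 2 from 2: 0 remains
So 20606 = 17711 + 2584 + 233 + 55 + 21 + 2, with no two terms consecutive in the sequence.

17711 + 2584 + 233 + 55 + 21 + 2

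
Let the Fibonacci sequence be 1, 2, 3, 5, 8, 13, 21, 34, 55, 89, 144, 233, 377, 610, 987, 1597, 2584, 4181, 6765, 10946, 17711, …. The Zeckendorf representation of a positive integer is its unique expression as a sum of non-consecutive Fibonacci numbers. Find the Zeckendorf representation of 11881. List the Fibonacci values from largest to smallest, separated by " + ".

10946 + 610 + 233 + 89 + 3

11881: greatest Fibonacci not exceeding it is 10946, leaving 935
935: greatest Fibonacci not exceeding it is 610, leaving 325
325: greatest Fibonacci not exceeding it is 233, leaving 92
92: greatest Fibonacci not exceeding it is 89, leaving 3
3: greatest Fibonacci not exceeding it is 3, leaving 0
So 11881 = 10946 + 610 + 233 + 89 + 3, with no two terms consecutive in the sequence.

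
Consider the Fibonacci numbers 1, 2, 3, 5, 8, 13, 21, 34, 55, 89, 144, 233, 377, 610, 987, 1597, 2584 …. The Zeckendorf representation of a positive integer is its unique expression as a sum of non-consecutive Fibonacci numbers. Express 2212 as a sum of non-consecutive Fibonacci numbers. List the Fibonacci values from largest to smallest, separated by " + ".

1597 + 610 + 5

Repeatedly subtract the largest Fibonacci number that fits:
1597 ≤ 2212 < 2584, so take 1597; remainder 615
610 ≤ 615 < 987, so take 610; remainder 5
5 ≤ 5 < 8, so take 5; remainder 0
So 2212 = 1597 + 610 + 5, with no two terms consecutive in the sequence.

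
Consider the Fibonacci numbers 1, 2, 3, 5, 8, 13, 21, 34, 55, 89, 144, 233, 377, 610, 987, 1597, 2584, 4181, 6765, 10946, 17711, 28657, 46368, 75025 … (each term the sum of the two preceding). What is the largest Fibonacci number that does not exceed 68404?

46368 ≤ 68404 < 75025, so the largest Fibonacci number not exceeding 68404 is 46368.

46368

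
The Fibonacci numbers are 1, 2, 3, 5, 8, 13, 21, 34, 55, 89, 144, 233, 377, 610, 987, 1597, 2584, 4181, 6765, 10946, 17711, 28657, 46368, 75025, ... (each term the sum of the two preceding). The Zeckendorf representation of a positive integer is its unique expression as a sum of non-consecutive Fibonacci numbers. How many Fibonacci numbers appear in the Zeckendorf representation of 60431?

8

Repeatedly subtract the largest Fibonacci number that fits:
60431 − 46368 = 14063
14063 − 10946 = 3117
3117 − 2584 = 533
533 − 377 = 156
156 − 144 = 12
12 − 8 = 4
4 − 3 = 1
1 − 1 = 0
60431 = 46368 + 10946 + 2584 + 377 + 144 + 8 + 3 + 1, which has 8 terms.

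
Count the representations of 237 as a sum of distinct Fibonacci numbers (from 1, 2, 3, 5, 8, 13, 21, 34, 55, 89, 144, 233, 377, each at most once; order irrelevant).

Each representation comes from the Zeckendorf form by replacing some F_k with F_{k−1} + F_{k−2} where possible.
237 = 233+3+1 = 144+89+3+1 = 144+55+34+3+1 = … (2 more), for 5 in all.

5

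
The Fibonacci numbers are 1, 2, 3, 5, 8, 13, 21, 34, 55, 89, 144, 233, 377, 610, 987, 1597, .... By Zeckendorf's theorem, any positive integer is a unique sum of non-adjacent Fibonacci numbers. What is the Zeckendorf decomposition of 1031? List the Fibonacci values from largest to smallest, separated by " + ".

987 + 34 + 8 + 2

Repeatedly subtract the largest Fibonacci number that fits:
1031: greatest Fibonacci not exceeding it is 987, leaving 44
44: greatest Fibonacci not exceeding it is 34, leaving 10
10: greatest Fibonacci not exceeding it is 8, leaving 2
2: greatest Fibonacci not exceeding it is 2, leaving 0
So 1031 = 987 + 34 + 8 + 2, with no two terms consecutive in the sequence.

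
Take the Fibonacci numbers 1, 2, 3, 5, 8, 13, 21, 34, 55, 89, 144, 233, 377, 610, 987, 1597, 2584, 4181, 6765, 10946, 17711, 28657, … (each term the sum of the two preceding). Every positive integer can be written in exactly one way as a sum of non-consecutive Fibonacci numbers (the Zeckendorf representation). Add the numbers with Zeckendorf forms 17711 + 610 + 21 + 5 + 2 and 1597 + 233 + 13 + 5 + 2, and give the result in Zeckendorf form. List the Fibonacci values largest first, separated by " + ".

17711 + 1597 + 610 + 233 + 34 + 13 + 1

The two numbers are 18349 and 1850, so their sum is 20199.
Greedily peel off the largest Fibonacci term at each step:
take 17711 (≤ 20199); 20199 − 17711 = 2488
take 1597 (≤ 2488); 2488 − 1597 = 891
take 610 (≤ 891); 891 − 610 = 281
take 233 (≤ 281); 281 − 233 = 48
take 34 (≤ 48); 48 − 34 = 14
take 13 (≤ 14); 14 − 13 = 1
take 1 (≤ 1); 1 − 1 = 0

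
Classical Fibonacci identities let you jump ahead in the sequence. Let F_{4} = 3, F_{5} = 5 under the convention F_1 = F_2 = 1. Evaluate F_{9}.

By the addition formula F_{m+n} = F_m F_{n+1} + F_{m−1} F_n with m=5, n=4: F_{9} = 5·5 + 3·3 = 25 + 9 = 34.

34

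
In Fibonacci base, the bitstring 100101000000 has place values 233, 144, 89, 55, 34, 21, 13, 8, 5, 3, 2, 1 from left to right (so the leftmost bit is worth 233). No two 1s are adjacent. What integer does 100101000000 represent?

Summing the place values of the 1 bits: 233 + 55 + 21 = 309.

309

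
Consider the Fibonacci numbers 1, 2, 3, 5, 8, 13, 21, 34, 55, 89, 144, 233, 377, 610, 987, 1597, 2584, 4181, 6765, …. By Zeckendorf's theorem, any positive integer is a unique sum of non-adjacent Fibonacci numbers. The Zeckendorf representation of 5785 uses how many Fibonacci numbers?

4

4181 ≤ 5785 < 6765, so take 4181; remainder 1604
1597 ≤ 1604 < 2584, so take 1597; remainder 7
5 ≤ 7 < 8, so take 5; remainder 2
2 ≤ 2 < 3, so take 2; remainder 0
5785 = 4181 + 1597 + 5 + 2, which has 4 terms.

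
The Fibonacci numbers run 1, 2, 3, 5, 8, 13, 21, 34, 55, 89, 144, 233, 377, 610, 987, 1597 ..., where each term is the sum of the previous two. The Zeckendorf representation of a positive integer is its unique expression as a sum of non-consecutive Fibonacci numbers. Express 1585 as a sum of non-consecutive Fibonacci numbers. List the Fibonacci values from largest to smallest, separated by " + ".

largest Fibonacci ≤ 1585 is 987; 1585 − 987 = 598
largest Fibonacci ≤ 598 is 377; 598 − 377 = 221
largest Fibonacci ≤ 221 is 144; 221 − 144 = 77
largest Fibonacci ≤ 77 is 55; 77 − 55 = 22
largest Fibonacci ≤ 22 is 21; 22 − 21 = 1
largest Fibonacci ≤ 1 is 1; 1 − 1 = 0
So 1585 = 987 + 377 + 144 + 55 + 21 + 1, with no two terms consecutive in the sequence.

987 + 377 + 144 + 55 + 21 + 1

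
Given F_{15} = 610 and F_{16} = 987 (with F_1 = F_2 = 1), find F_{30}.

By the doubling identity F_{2k} = F_k(2F_{k+1} − F_k): F_{30} = 610·(2·987 − 610) = 610·1364 = 832040.

832040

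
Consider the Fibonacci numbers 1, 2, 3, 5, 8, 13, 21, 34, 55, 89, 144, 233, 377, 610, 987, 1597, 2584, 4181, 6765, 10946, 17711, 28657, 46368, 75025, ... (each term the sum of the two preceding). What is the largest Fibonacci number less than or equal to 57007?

46368 ≤ 57007 < 75025, so the largest Fibonacci number not exceeding 57007 is 46368.

46368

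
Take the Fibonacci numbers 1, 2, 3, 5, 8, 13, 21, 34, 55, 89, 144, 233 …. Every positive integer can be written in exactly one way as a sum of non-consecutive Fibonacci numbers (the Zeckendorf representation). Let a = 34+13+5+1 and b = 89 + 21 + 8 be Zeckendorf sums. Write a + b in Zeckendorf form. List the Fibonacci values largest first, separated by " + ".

144 + 21 + 5 + 1

The two numbers are 53 and 118, so their sum is 171.
171 − 144 = 27
27 − 21 = 6
6 − 5 = 1
1 − 1 = 0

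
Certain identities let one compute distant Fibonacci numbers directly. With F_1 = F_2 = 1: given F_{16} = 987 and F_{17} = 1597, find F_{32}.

By the doubling identity F_{2k} = F_k(2F_{k+1} − F_k): F_{32} = 987·(2·1597 − 987) = 987·2207 = 2178309.

2178309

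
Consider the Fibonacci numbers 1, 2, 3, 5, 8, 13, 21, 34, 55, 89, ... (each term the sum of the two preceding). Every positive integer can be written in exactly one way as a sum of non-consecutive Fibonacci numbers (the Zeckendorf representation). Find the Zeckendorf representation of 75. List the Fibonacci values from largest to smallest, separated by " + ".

take 55 (≤ 75); 75 − 55 = 20
take 13 (≤ 20); 20 − 13 = 7
take 5 (≤ 7); 7 − 5 = 2
take 2 (≤ 2); 2 − 2 = 0
So 75 = 55 + 13 + 5 + 2, with no two terms consecutive in the sequence.

55 + 13 + 5 + 2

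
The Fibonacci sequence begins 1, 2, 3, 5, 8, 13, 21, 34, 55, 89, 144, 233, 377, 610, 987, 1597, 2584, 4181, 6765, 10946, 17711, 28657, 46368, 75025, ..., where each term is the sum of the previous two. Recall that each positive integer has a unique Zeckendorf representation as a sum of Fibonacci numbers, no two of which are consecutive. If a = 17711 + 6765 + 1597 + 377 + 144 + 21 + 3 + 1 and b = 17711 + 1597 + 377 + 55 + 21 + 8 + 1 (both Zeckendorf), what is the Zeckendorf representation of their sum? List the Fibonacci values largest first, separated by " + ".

The two numbers are 26619 and 19770, so their sum is 46389.
Greedy algorithm:
largest Fibonacci ≤ 46389 is 46368; 46389 − 46368 = 21
largest Fibonacci ≤ 21 is 21; 21 − 21 = 0

46368 + 21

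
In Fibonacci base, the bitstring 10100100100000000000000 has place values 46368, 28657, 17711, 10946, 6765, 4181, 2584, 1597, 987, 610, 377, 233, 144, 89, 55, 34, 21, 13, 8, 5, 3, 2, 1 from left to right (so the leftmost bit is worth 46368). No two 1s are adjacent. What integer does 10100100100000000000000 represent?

69247

Summing the place values of the 1 bits: 46368 + 17711 + 4181 + 987 = 69247.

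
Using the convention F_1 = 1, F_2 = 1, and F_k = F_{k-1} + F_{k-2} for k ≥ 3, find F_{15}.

610

Iterating the recurrence up to F_{7} = 13 and F_{6} = 8:
F_{8} = F_{7} + F_{6} = 13 + 8 = 21
F_{9} = F_{8} + F_{7} = 21 + 13 = 34
F_{10} = F_{9} + F_{8} = 34 + 21 = 55
F_{11} = F_{10} + F_{9} = 55 + 34 = 89
F_{12} = F_{11} + F_{10} = 89 + 55 = 144
F_{13} = F_{12} + F_{11} = 144 + 89 = 233
F_{14} = F_{13} + F_{12} = 233 + 144 = 377
F_{15} = F_{14} + F_{13} = 377 + 233 = 610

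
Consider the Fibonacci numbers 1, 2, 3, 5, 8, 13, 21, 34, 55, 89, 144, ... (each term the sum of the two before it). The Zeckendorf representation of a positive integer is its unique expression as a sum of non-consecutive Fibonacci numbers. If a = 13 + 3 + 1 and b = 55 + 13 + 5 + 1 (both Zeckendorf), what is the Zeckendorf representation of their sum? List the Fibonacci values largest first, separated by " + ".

89 + 2

The two numbers are 17 and 74, so their sum is 91.
Repeatedly subtract the largest Fibonacci number that fits:
largest Fibonacci ≤ 91 is 89; 91 − 89 = 2
largest Fibonacci ≤ 2 is 2; 2 − 2 = 0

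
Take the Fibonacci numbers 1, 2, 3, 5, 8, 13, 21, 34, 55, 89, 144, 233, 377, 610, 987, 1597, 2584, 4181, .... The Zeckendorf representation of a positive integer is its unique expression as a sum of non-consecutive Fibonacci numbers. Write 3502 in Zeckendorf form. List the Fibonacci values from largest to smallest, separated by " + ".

Repeatedly subtract the largest Fibonacci number that fits:
3502 − 2584 = 918
918 − 610 = 308
308 − 233 = 75
75 − 55 = 20
20 − 13 = 7
7 − 5 = 2
2 − 2 = 0
So 3502 = 2584 + 610 + 233 + 55 + 13 + 5 + 2, with no two terms consecutive in the sequence.

2584 + 610 + 233 + 55 + 13 + 5 + 2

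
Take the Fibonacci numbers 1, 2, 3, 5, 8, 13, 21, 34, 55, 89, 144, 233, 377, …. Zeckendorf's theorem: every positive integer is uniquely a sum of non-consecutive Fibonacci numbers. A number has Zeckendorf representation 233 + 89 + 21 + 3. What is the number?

233 + 89 + 21 + 3 = 346.

346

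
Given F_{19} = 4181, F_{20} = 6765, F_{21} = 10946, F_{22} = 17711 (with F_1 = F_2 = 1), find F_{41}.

By the addition formula F_{m+n} = F_m F_{n+1} + F_{m−1} F_n with m=20, n=21: F_{41} = 6765·17711 + 4181·10946 = 119814915 + 45765226 = 165580141.

165580141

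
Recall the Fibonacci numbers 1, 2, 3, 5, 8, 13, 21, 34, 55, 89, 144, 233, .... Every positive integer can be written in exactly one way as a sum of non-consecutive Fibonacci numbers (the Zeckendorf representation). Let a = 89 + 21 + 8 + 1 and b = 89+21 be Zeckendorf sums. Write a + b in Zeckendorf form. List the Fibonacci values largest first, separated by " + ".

The two numbers are 119 and 110, so their sum is 229.
229 − 144 = 85
85 − 55 = 30
30 − 21 = 9
9 − 8 = 1
1 − 1 = 0

144 + 55 + 21 + 8 + 1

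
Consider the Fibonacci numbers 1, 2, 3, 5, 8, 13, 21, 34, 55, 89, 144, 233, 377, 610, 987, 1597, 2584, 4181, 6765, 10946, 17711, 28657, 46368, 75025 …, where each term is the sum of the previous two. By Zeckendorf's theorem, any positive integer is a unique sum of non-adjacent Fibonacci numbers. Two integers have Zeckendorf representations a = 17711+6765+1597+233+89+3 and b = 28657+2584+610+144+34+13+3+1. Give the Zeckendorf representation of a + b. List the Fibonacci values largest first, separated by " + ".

The two numbers are 26398 and 32046, so their sum is 58444.
Greedily peel off the largest Fibonacci term at each step:
subtract 46368 from 58444: 12076 remains
subtract 10946 from 12076: 1130 remains
subtract 987 from 1130: 143 remains
subtract 89 from 143: 54 remains
subtract 34 from 54: 20 remains
subtract 13 from 20: 7 remains
subtract 5 from 7: 2 remains
subtract 2 from 2: 0 remains

46368 + 10946 + 987 + 89 + 34 + 13 + 5 + 2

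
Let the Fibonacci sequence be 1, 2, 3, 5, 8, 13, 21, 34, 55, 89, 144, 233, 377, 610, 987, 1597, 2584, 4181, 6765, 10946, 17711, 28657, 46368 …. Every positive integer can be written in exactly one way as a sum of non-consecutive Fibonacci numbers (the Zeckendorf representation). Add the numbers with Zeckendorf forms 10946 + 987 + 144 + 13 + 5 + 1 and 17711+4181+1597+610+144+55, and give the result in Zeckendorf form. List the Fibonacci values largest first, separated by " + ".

The two numbers are 12096 and 24298, so their sum is 36394.
Repeatedly subtract the largest Fibonacci number that fits:
36394: greatest Fibonacci not exceeding it is 28657, leaving 7737
7737: greatest Fibonacci not exceeding it is 6765, leaving 972
972: greatest Fibonacci not exceeding it is 610, leaving 362
362: greatest Fibonacci not exceeding it is 233, leaving 129
129: greatest Fibonacci not exceeding it is 89, leaving 40
40: greatest Fibonacci not exceeding it is 34, leaving 6
6: greatest Fibonacci not exceeding it is 5, leaving 1
1: greatest Fibonacci not exceeding it is 1, leaving 0

28657 + 6765 + 610 + 233 + 89 + 34 + 5 + 1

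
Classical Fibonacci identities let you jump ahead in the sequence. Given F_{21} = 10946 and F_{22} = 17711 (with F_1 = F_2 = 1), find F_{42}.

By the doubling identity F_{2k} = F_k(2F_{k+1} − F_k): F_{42} = 10946·(2·17711 − 10946) = 10946·24476 = 267914296.

267914296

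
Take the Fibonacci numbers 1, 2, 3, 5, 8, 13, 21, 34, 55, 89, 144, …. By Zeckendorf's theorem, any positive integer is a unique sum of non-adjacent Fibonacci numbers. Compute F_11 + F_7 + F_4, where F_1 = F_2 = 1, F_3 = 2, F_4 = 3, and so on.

105

F_11 + F_7 + F_4 = 89 + 13 + 3 = 105.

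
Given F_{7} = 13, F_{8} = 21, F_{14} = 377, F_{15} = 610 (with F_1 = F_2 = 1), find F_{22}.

By the addition formula F_{m+n} = F_m F_{n+1} + F_{m−1} F_n with m=8, n=14: F_{22} = 21·610 + 13·377 = 12810 + 4901 = 17711.

17711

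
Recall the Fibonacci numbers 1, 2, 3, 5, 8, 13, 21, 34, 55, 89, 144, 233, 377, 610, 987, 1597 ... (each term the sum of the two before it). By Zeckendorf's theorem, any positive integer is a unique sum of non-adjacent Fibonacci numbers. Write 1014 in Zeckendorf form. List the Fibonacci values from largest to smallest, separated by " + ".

987 + 21 + 5 + 1

Repeatedly subtract the largest Fibonacci number that fits:
subtract 987 from 1014: 27 remains
subtract 21 from 27: 6 remains
subtract 5 from 6: 1 remains
subtract 1 from 1: 0 remains
So 1014 = 987 + 21 + 5 + 1, with no two terms consecutive in the sequence.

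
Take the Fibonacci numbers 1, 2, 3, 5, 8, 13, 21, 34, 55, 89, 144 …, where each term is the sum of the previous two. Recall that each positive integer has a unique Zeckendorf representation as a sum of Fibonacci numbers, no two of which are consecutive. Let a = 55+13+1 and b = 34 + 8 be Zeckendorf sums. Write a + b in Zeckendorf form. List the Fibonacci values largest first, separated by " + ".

The two numbers are 69 and 42, so their sum is 111.
89 ≤ 111 < 144, so take 89; remainder 22
21 ≤ 22 < 34, so take 21; remainder 1
1 ≤ 1 < 2, so take 1; remainder 0

89 + 21 + 1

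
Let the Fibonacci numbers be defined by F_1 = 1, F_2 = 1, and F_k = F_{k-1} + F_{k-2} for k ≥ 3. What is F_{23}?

Iterating the recurrence up to F_{17} = 1597 and F_{16} = 987:
F_{18} = F_{17} + F_{16} = 1597 + 987 = 2584
F_{19} = F_{18} + F_{17} = 2584 + 1597 = 4181
F_{20} = F_{19} + F_{18} = 4181 + 2584 = 6765
F_{21} = F_{20} + F_{19} = 6765 + 4181 = 10946
F_{22} = F_{21} + F_{20} = 10946 + 6765 = 17711
F_{23} = F_{22} + F_{21} = 17711 + 10946 = 28657

28657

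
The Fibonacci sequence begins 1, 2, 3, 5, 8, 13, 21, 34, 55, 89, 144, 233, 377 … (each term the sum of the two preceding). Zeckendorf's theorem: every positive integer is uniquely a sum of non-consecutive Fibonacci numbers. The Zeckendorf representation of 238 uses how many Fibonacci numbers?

238 − 233 = 5
5 − 5 = 0
238 = 233 + 5, which has 2 terms.

2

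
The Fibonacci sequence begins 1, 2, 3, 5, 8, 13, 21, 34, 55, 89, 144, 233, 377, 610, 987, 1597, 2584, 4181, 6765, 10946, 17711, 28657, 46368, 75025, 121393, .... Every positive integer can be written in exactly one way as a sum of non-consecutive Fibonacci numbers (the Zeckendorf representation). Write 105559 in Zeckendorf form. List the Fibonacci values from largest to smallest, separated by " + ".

Greedy algorithm:
75025 ≤ 105559 < 121393, so take 75025; remainder 30534
28657 ≤ 30534 < 46368, so take 28657; remainder 1877
1597 ≤ 1877 < 2584, so take 1597; remainder 280
233 ≤ 280 < 377, so take 233; remainder 47
34 ≤ 47 < 55, so take 34; remainder 13
13 ≤ 13 < 21, so take 13; remainder 0
So 105559 = 75025 + 28657 + 1597 + 233 + 34 + 13, with no two terms consecutive in the sequence.

75025 + 28657 + 1597 + 233 + 34 + 13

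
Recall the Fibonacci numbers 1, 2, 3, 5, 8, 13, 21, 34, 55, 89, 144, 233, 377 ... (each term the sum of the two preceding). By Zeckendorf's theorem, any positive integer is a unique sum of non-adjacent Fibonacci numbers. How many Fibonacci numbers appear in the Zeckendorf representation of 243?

Repeatedly subtract the largest Fibonacci number that fits:
233 ≤ 243 < 377, so take 233; remainder 10
8 ≤ 10 < 13, so take 8; remainder 2
2 ≤ 2 < 3, so take 2; remainder 0
243 = 233 + 8 + 2, which has 3 terms.

3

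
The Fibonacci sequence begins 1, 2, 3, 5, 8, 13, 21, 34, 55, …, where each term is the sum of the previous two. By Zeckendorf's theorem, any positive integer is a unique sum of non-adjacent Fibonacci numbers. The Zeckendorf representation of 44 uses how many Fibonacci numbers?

largest Fibonacci ≤ 44 is 34; 44 − 34 = 10
largest Fibonacci ≤ 10 is 8; 10 − 8 = 2
largest Fibonacci ≤ 2 is 2; 2 − 2 = 0
44 = 34 + 8 + 2, which has 3 terms.

3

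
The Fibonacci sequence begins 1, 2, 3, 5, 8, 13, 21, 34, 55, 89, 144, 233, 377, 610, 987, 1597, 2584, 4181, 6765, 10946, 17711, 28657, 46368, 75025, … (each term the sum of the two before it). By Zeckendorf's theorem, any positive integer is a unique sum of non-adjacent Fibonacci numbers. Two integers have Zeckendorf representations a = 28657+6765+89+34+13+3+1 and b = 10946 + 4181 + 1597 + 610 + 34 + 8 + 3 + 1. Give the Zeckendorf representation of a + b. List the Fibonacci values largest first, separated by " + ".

46368 + 4181 + 1597 + 610 + 144 + 34 + 8

The two numbers are 35562 and 17380, so their sum is 52942.
Greedy algorithm:
subtract 46368 from 52942: 6574 remains
subtract 4181 from 6574: 2393 remains
subtract 1597 from 2393: 796 remains
subtract 610 from 796: 186 remains
subtract 144 from 186: 42 remains
subtract 34 from 42: 8 remains
subtract 8 from 8: 0 remains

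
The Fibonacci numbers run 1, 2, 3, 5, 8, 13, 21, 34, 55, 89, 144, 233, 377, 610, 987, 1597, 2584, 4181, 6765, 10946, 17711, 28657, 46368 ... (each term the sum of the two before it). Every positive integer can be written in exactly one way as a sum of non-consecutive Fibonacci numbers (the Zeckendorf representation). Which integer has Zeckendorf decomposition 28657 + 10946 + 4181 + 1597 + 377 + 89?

45847

28657 + 10946 + 4181 + 1597 + 377 + 89 = 45847.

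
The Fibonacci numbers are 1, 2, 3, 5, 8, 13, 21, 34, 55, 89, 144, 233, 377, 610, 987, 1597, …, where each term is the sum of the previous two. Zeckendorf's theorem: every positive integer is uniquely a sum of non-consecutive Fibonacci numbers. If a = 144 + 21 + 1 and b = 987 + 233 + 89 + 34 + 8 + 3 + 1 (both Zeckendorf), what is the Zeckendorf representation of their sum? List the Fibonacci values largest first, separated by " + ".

The two numbers are 166 and 1355, so their sum is 1521.
1521 − 987 = 534
534 − 377 = 157
157 − 144 = 13
13 − 13 = 0

987 + 377 + 144 + 13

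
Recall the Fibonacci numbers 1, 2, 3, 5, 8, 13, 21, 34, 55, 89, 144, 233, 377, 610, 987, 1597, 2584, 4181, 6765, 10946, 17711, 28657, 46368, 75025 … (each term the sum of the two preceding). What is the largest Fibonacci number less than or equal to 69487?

46368

46368 ≤ 69487 < 75025, so the largest Fibonacci number not exceeding 69487 is 46368.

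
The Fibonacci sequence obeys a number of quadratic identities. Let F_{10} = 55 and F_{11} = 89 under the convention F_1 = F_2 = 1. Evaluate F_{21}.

By F_{2k+1} = F_k² + F_{k+1}²: F_{21} = 55² + 89² = 3025 + 7921 = 10946.

10946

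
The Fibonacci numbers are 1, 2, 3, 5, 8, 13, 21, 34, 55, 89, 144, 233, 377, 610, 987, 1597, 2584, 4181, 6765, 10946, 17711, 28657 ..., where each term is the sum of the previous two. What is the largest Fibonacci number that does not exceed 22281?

17711 ≤ 22281 < 28657, so the largest Fibonacci number not exceeding 22281 is 17711.

17711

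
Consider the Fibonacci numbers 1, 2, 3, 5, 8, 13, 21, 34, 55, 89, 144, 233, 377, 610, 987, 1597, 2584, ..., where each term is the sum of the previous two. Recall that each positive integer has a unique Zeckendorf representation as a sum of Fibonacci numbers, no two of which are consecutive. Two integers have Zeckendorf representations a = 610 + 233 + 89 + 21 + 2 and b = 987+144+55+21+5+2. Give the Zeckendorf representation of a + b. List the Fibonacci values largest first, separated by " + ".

The two numbers are 955 and 1214, so their sum is 2169.
take 1597 (≤ 2169); 2169 − 1597 = 572
take 377 (≤ 572); 572 − 377 = 195
take 144 (≤ 195); 195 − 144 = 51
take 34 (≤ 51); 51 − 34 = 17
take 13 (≤ 17); 17 − 13 = 4
take 3 (≤ 4); 4 − 3 = 1
take 1 (≤ 1); 1 − 1 = 0

1597 + 377 + 144 + 34 + 13 + 3 + 1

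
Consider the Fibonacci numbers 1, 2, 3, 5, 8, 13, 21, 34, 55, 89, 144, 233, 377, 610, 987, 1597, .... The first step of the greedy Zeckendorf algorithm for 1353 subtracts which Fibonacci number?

987 ≤ 1353 < 1597, so the largest Fibonacci number not exceeding 1353 is 987.

987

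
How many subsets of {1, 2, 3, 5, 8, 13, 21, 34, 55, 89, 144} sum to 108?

7

108 = 89+13+5+1 = 89+13+3+2+1 = 55+34+13+5+1 = 89+8+5+3+2+1 = 55+34+13+3+2+1 = … (2 more), for 7 in all.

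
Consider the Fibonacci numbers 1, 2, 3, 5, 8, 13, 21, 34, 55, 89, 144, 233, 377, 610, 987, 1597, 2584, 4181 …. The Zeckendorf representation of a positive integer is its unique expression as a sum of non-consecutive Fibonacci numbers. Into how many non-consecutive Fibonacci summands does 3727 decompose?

6

2584 ≤ 3727 < 4181, so take 2584; remainder 1143
987 ≤ 1143 < 1597, so take 987; remainder 156
144 ≤ 156 < 233, so take 144; remainder 12
8 ≤ 12 < 13, so take 8; remainder 4
3 ≤ 4 < 5, so take 3; remainder 1
1 ≤ 1 < 2, so take 1; remainder 0
3727 = 2584 + 987 + 144 + 8 + 3 + 1, which has 6 terms.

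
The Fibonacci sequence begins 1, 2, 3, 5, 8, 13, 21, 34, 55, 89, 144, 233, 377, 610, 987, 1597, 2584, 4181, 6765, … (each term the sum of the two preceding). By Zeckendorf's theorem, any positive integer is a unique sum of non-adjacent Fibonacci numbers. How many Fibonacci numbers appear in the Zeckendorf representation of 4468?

4468: greatest Fibonacci not exceeding it is 4181, leaving 287
287: greatest Fibonacci not exceeding it is 233, leaving 54
54: greatest Fibonacci not exceeding it is 34, leaving 20
20: greatest Fibonacci not exceeding it is 13, leaving 7
7: greatest Fibonacci not exceeding it is 5, leaving 2
2: greatest Fibonacci not exceeding it is 2, leaving 0
4468 = 4181 + 233 + 34 + 13 + 5 + 2, which has 6 terms.

6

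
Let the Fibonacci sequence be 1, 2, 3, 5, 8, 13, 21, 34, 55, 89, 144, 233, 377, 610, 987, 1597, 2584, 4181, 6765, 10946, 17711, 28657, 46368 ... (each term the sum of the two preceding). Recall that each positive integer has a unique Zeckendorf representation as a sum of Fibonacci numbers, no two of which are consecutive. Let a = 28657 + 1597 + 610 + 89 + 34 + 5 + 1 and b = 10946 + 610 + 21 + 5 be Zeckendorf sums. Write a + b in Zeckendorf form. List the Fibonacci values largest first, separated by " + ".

The two numbers are 30993 and 11582, so their sum is 42575.
largest Fibonacci ≤ 42575 is 28657; 42575 − 28657 = 13918
largest Fibonacci ≤ 13918 is 10946; 13918 − 10946 = 2972
largest Fibonacci ≤ 2972 is 2584; 2972 − 2584 = 388
largest Fibonacci ≤ 388 is 377; 388 − 377 = 11
largest Fibonacci ≤ 11 is 8; 11 − 8 = 3
largest Fibonacci ≤ 3 is 3; 3 − 3 = 0

28657 + 10946 + 2584 + 377 + 8 + 3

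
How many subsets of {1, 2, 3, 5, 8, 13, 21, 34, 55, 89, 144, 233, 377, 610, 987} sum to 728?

Starting from the Zeckendorf form and repeatedly splitting a term F_k into F_{k−1} + F_{k−2} (when neither is already used) reaches every representation.
728 = 610+89+21+8 = 610+89+21+5+3 = 610+55+34+21+8 = … (22 more), for 25 in all.

25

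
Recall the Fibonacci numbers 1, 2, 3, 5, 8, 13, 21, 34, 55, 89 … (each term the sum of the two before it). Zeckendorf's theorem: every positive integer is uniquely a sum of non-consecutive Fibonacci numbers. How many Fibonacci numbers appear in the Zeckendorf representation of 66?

3

take 55 (≤ 66); 66 − 55 = 11
take 8 (≤ 11); 11 − 8 = 3
take 3 (≤ 3); 3 − 3 = 0
66 = 55 + 8 + 3, which has 3 terms.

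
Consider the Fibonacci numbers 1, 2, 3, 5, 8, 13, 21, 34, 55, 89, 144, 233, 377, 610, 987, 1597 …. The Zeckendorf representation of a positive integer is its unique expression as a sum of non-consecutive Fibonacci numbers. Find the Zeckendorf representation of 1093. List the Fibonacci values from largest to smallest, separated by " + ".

987 + 89 + 13 + 3 + 1

Greedy algorithm:
take 987 (≤ 1093); 1093 − 987 = 106
take 89 (≤ 106); 106 − 89 = 17
take 13 (≤ 17); 17 − 13 = 4
take 3 (≤ 4); 4 − 3 = 1
take 1 (≤ 1); 1 − 1 = 0
So 1093 = 987 + 89 + 13 + 3 + 1, with no two terms consecutive in the sequence.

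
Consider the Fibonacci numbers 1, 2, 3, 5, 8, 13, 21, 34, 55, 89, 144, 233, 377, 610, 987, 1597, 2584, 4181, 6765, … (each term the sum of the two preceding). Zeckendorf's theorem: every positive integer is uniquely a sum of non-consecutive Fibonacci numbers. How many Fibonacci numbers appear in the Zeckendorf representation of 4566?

Repeatedly subtract the largest Fibonacci number that fits:
largest Fibonacci ≤ 4566 is 4181; 4566 − 4181 = 385
largest Fibonacci ≤ 385 is 377; 385 − 377 = 8
largest Fibonacci ≤ 8 is 8; 8 − 8 = 0
4566 = 4181 + 377 + 8, which has 3 terms.

3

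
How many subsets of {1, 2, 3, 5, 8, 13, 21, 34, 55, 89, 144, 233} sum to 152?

11

Starting from the Zeckendorf form and repeatedly splitting a term F_k into F_{k−1} + F_{k−2} (when neither is already used) reaches every representation.
152 = 144+8 = 144+5+3 = 89+55+8 = 144+5+2+1 = 89+55+5+3 = … (6 more), for 11 in all.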